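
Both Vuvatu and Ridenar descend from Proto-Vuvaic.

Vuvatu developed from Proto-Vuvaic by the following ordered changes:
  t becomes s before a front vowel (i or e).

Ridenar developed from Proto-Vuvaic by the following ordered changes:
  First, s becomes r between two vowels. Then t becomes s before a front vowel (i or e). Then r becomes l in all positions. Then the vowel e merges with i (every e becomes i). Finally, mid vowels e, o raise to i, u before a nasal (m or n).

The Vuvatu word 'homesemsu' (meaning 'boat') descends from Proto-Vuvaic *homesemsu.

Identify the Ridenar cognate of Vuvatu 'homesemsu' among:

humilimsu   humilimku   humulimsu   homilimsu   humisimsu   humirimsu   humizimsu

humilimsu

Ridenar: start from *homesemsu.
  rule 1 (rhotacism): homesemsu → homeremsu
  rule 2: no change — homeremsu
  rule 3 (unconditioned shift): homeremsu → homelemsu
  rule 4 (vowel merger): homelemsu → homilimsu
  rule 5 (pre-nasal raising): homilimsu → humilimsu
  ⇒ Ridenar humilimsu
The other candidates each miss or misapply at least one Ridenar change.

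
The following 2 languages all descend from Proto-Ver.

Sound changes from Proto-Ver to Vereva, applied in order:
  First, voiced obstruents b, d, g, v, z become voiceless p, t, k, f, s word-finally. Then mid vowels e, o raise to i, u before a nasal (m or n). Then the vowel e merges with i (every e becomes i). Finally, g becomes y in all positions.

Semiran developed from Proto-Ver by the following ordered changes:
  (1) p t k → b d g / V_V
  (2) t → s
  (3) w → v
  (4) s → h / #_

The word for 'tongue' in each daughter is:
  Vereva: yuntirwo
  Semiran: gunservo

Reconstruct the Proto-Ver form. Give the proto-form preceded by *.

*gunterwo

Position 5: Vereva has i, Semiran has e. Semiran preserves e here (none of its changes turn any other segment into e), so the proto-segment is *e.
Position 1: Vereva has y, Semiran has g. Taking the neighbouring segments as reconstructed: Vereva y could go back to *g or *y; Semiran g can only go back to *g — the one source consistent with every daughter is *g.
Verify the candidate proto-form against each daughter:
Vereva: *gunterwo
  gunterwo (rule 1 does not apply)
  gunterwo (rule 2 does not apply)
  gunterwo → guntirwo   [vowel merger]
  guntirwo → yuntirwo   [unconditioned shift]
  giving Vereva yuntirwo.
Semiran: *gunterwo
  gunterwo (rule 1 does not apply)
  gunterwo → gunserwo   [unconditioned shift]
  gunserwo → gunservo   [unconditioned shift]
  gunservo (rule 4 does not apply)
  giving Semiran gunservo.
No other proto-form is consistent with every reflex, so the reconstruction is *gunterwo.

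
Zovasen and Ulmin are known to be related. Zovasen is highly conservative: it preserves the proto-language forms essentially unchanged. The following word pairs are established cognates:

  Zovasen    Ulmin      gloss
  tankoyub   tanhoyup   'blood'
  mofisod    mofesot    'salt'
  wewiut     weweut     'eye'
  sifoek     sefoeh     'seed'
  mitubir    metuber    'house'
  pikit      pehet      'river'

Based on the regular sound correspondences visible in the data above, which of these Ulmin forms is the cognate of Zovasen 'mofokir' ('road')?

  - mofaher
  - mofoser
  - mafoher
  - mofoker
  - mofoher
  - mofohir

pikit ~ pehet — Zovasen k corresponds to Ulmin h between vowels (before a front vowel).
mitubir ~ metuber — Zovasen i corresponds to Ulmin e after a consonant, before r.
Applying these to Zovasen 'mofokir':
  mofokir → mofohir   (k→h between vowels (before a front vowel))
  mofohir → mofoher   (i→e after a consonant, before r)
So the Ulmin cognate is 'mofoher'.

mofoher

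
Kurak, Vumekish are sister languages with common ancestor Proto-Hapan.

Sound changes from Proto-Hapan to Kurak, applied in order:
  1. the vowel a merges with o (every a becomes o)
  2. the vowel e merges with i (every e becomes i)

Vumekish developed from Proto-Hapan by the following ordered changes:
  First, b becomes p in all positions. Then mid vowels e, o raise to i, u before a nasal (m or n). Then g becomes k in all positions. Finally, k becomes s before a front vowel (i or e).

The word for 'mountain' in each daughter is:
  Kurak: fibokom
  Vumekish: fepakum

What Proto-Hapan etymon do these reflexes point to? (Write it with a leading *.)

*febakom

Position 4: Kurak has o, Vumekish has a. Vumekish preserves a here (none of its changes turn any other segment into a), so the proto-segment is *a.
Position 3: Kurak has b, Vumekish has p. Kurak preserves b here (none of its changes turn any other segment into b), so the proto-segment is *b.
Continuing position by position gives *febakom; check it forward:
Kurak: *febakom
  febakom → febokom   [vowel merger]
  febokom → fibokom   [vowel merger]
  giving Kurak fibokom.
Vumekish: *febakom > fepakom > fepakum  (by unconditioned shift, pre-nasal raising)
Only *febakom yields all of Kurak fibokom, Vumekish fepakum.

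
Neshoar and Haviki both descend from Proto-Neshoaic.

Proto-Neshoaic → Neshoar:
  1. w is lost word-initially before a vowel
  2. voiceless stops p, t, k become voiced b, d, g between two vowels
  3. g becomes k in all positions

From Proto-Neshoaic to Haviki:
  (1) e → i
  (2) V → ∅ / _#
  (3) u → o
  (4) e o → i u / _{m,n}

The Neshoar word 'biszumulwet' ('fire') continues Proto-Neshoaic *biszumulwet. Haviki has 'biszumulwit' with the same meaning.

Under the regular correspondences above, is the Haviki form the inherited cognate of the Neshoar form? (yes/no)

Derive the expected Haviki reflex of *biszumulwet:
Haviki: *biszumulwet > biszumulwit > biszomolwit > biszumolwit  (by vowel merger, vowel merger, pre-nasal raising)
The regular Haviki reflex would be 'biszumolwit', but the attested form is 'biszumulwit'. The correspondence is irregular, so they are not cognates (the Haviki form has a different source).

no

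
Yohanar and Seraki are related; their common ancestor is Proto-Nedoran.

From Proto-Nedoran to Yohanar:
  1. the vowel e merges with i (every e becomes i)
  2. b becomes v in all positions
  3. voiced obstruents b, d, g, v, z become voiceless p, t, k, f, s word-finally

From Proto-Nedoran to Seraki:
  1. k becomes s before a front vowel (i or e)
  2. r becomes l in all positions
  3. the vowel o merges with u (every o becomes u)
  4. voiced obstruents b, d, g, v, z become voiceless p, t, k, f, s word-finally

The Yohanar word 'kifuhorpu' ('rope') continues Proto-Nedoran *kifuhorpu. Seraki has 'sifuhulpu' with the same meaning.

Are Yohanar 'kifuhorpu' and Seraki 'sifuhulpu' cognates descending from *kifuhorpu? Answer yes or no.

yes

Derive the expected Seraki reflex of *kifuhorpu:
Seraki: *kifuhorpu
  kifuhorpu → sifuhorpu   [palatalisation]
  sifuhorpu → sifuholpu   [unconditioned shift]
  sifuholpu → sifuhulpu   [vowel merger]
  sifuhulpu (rule 4 does not apply)
  giving Seraki sifuhulpu.
Seraki 'sifuhulpu' matches the regular reflex exactly, so the pair is cognate.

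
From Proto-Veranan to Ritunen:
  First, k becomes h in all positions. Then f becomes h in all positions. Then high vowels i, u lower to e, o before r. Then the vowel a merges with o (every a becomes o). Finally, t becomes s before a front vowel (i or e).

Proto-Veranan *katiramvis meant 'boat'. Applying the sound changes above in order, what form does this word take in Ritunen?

Ritunen: *katiramvis
  katiramvis → hatiramvis   [unconditioned shift]
  hatiramvis (rule 2 does not apply)
  hatiramvis → hateramvis   [pre-rhotic lowering]
  hateramvis → hoteromvis   [vowel merger]
  hoteromvis → hoseromvis   [palatalisation]
  giving Ritunen hoseromvis.

hoseromvis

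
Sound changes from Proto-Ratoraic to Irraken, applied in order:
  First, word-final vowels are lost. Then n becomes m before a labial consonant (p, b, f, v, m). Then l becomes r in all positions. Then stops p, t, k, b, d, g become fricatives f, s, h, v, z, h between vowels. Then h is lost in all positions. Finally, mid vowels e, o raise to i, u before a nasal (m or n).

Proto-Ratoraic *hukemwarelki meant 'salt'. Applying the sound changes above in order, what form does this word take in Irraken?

uimwarerk

Irraken: start from *hukemwarelki.
  rule 1 (apocope): hukemwarelki → hukemwarelk
  rule 2: no change — hukemwarelk
  rule 3 (unconditioned shift): hukemwarelk → hukemwarerk
  rule 4 (intervocalic lenition): hukemwarerk → huhemwarerk
  rule 5 (h-loss): huhemwarerk → uemwarerk
  rule 6 (pre-nasal raising): uemwarerk → uimwarerk
  ⇒ Irraken uimwarerk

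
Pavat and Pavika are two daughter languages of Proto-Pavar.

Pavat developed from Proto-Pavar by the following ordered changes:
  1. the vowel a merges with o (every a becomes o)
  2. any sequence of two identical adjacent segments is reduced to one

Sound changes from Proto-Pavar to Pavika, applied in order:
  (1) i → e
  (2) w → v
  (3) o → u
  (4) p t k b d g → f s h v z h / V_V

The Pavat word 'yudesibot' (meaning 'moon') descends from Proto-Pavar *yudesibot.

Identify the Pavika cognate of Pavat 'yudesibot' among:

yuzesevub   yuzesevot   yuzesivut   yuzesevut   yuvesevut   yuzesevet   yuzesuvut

Pavika: start from *yudesibot.
  rule 1 (vowel merger): yudesibot → yudesebot
  rule 2: no change — yudesebot
  rule 3 (vowel merger): yudesebot → yudesebut
  rule 4 (intervocalic lenition): yudesebut → yuzesevut
  ⇒ Pavika yuzesevut
Only 'yuzesevut' matches the regular Pavika development of *yudesibot.

yuzesevut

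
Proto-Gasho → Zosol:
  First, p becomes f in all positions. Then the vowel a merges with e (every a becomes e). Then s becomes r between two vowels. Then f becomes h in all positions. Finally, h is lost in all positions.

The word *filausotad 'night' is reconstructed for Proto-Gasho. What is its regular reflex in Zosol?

Zosol: *filausotad > fileusoted > fileuroted > hileuroted > ileuroted  (by vowel merger, rhotacism, unconditioned shift, h-loss)

ileuroted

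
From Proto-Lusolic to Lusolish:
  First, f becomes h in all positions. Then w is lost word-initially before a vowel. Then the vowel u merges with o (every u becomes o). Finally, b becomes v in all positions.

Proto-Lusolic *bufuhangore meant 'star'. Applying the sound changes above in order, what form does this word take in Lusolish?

vohohangore

Lusolish: *bufuhangore > buhuhangore > bohohangore > vohohangore  (by unconditioned shift, vowel merger, unconditioned shift)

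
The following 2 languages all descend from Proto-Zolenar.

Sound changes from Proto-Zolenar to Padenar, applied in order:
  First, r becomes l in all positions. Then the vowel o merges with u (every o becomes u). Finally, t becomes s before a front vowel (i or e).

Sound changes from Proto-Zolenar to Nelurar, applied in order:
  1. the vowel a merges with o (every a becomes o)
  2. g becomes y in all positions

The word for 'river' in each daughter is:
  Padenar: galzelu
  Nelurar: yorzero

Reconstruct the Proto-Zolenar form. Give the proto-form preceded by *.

*garzero

Position 2: Padenar has a, Nelurar has o. Padenar preserves a here (none of its changes turn any other segment into a), so the proto-segment is *a.
Position 3: Padenar has l, Nelurar has r. Nelurar preserves r here (none of its changes turn any other segment into r), so the proto-segment is *r.
Position 1: Padenar has g, Nelurar has y. Padenar preserves g here (none of its changes turn any other segment into g), so the proto-segment is *g.
Verify the candidate proto-form against each daughter:
Padenar: *garzero
  garzero → galzelo   [unconditioned shift]
  galzelo → galzelu   [vowel merger]
  galzelu (rule 3 does not apply)
  giving Padenar galzelu.
Nelurar: *garzero > gorzero > yorzero  (by vowel merger, unconditioned shift)
No other proto-form is consistent with every reflex, so the reconstruction is *garzero.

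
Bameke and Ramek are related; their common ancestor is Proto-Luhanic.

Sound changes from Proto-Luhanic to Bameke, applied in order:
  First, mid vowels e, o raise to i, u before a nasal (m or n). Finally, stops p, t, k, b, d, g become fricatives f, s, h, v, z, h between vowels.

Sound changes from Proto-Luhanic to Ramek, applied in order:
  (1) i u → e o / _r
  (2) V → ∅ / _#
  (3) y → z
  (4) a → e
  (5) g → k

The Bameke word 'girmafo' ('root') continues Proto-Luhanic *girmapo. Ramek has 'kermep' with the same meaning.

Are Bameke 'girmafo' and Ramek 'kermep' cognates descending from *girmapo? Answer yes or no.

yes

Derive the expected Ramek reflex of *girmapo:
Ramek: start from *girmapo.
  rule 1 (pre-rhotic lowering): girmapo → germapo
  rule 2 (apocope): germapo → germap
  rule 3: no change — germap
  rule 4 (vowel merger): germap → germep
  rule 5 (unconditioned shift): germep → kermep
  ⇒ Ramek kermep
Ramek 'kermep' matches the regular reflex exactly, so the pair is cognate.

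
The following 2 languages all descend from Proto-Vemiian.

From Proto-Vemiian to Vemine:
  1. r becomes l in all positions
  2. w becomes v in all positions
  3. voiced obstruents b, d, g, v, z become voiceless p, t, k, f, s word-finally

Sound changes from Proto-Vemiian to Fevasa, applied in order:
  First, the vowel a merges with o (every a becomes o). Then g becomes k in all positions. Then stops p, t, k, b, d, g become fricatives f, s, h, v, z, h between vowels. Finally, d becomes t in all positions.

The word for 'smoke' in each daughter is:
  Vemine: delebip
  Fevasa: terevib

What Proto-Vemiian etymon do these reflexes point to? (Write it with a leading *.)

*derebib

Position 1: Vemine has d, Fevasa has t. Vemine preserves d here (none of its changes turn any other segment into d), so the proto-segment is *d.
Position 3: Vemine has l, Fevasa has r. Fevasa preserves r here (none of its changes turn any other segment into r), so the proto-segment is *r.
This points to *derebib. Verify forward in each daughter:
Vemine: *derebib > delebib > delebip  (by unconditioned shift, final devoicing)
Fevasa: *derebib
  derebib (rule 1 does not apply)
  derebib (rule 2 does not apply)
  derebib → derevib   [intervocalic lenition]
  derevib → terevib   [unconditioned shift]
  giving Fevasa terevib.
No other proto-form is consistent with every reflex, so the reconstruction is *derebib.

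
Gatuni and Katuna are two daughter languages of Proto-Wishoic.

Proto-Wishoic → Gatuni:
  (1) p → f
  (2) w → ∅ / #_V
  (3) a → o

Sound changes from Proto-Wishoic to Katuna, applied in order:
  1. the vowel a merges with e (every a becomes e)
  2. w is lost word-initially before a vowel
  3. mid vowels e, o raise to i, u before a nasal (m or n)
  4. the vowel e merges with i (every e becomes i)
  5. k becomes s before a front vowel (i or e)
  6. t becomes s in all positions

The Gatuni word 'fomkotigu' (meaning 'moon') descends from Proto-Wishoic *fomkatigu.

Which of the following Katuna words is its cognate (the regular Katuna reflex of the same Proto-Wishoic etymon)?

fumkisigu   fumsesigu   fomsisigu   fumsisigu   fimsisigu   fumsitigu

fumsisigu

Katuna: *fomkatigu > fomketigu > fumketigu > fumkitigu > fumsitigu > fumsisigu  (by vowel merger, pre-nasal raising, vowel merger, palatalisation, unconditioned shift)
Among the options, 'fumsisigu' alone shows every Katuna change applied in order.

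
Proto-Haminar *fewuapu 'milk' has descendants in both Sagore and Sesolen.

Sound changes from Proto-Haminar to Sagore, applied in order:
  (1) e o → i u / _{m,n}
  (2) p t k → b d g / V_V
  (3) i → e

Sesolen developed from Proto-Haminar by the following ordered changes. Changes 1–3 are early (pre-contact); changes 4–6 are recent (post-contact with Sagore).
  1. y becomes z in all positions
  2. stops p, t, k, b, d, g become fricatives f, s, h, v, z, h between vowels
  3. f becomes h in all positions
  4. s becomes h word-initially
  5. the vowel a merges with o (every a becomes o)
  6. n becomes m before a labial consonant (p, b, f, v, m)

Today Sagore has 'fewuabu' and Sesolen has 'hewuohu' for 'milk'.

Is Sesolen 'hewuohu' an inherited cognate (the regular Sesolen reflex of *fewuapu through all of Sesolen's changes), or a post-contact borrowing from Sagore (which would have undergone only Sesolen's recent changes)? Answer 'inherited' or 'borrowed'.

inherited

If inherited, *fewuapu would pass through all of Sesolen's changes:
Sesolen: start from *fewuapu.
  rule 1: no change — fewuapu
  rule 2 (intervocalic lenition): fewuapu → fewuafu
  rule 3 (unconditioned shift): fewuafu → hewuahu
  rule 4: no change — hewuahu
  rule 5 (vowel merger): hewuahu → hewuohu
  rule 6: no change — hewuohu
  ⇒ Sesolen hewuohu
If borrowed from Sagore 'fewuabu' after the early changes, it would undergo only the recent ones:
  rule 4 (debuccalisation): no change (fewuabu)
  rule 5 (vowel merger): fewuabu → fewuobu
  rule 6 (nasal place assimilation): no change (fewuobu)
  ⇒ as a loan: fewuobu
Sesolen 'hewuohu' matches the inherited outcome exactly, so it is an inherited cognate, not a loan.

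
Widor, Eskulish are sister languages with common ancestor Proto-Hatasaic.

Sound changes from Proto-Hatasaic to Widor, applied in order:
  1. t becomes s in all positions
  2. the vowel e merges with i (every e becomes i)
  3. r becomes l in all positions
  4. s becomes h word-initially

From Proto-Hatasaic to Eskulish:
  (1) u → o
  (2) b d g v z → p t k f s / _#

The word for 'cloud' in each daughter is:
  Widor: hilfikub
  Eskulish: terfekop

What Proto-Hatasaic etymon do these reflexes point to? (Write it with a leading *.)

*terfekub

Position 2: Widor has i, Eskulish has e. Eskulish preserves e here (none of its changes turn any other segment into e), so the proto-segment is *e.
Position 1: Widor has h, Eskulish has t. Taking the neighbouring segments as reconstructed: Widor h could go back to *t or *s or *h; Eskulish t can only go back to *t — the one source consistent with every daughter is *t.
Position 7: Widor has u, Eskulish has o. Widor preserves u here (none of its changes turn any other segment into u), so the proto-segment is *u.
Verify the candidate proto-form against each daughter:
Widor: *terfekub > serfekub > sirfikub > silfikub > hilfikub  (by unconditioned shift, vowel merger, unconditioned shift, debuccalisation)
Eskulish: *terfekub > terfekob > terfekop  (by vowel merger, final devoicing)
No other proto-form is consistent with every reflex, so the reconstruction is *terfekub.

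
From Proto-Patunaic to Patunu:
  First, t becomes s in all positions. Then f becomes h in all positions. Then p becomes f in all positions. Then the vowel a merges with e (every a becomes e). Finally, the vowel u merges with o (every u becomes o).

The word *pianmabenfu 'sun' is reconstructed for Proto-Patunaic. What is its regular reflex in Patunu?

fienmebenho

Patunu: *pianmabenfu
  pianmabenfu (rule 1 does not apply)
  pianmabenfu → pianmabenhu   [unconditioned shift]
  pianmabenhu → fianmabenhu   [unconditioned shift]
  fianmabenhu → fienmebenhu   [vowel merger]
  fienmebenhu → fienmebenho   [vowel merger]
  giving Patunu fienmebenho.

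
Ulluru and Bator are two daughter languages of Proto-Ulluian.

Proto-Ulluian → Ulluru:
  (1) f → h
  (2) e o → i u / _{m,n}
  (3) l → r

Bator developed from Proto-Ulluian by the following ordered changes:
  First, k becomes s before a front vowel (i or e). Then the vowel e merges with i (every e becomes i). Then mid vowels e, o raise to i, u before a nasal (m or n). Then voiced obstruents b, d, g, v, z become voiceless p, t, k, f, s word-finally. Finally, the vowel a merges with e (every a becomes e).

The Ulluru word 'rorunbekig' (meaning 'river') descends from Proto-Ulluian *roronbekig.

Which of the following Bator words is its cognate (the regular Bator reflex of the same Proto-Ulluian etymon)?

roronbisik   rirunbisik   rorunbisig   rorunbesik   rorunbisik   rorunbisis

Bator: *roronbekig
  roronbekig → roronbesig   [palatalisation]
  roronbesig → roronbisig   [vowel merger]
  roronbisig → rorunbisig   [pre-nasal raising]
  rorunbisig → rorunbisik   [final devoicing]
  rorunbisik (rule 5 does not apply)
  giving Bator rorunbisik.

rorunbisik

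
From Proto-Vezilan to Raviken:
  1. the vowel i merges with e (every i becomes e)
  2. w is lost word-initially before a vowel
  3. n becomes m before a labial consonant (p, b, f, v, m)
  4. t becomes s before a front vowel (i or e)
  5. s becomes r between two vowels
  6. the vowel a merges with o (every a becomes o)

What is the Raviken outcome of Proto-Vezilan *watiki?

oreke

Raviken: start from *watiki.
  rule 1 (vowel merger): watiki → wateke
  rule 2 (glide loss): wateke → ateke
  rule 3: no change — ateke
  rule 4 (palatalisation): ateke → aseke
  rule 5 (rhotacism): aseke → areke
  rule 6 (vowel merger): areke → oreke
  ⇒ Raviken oreke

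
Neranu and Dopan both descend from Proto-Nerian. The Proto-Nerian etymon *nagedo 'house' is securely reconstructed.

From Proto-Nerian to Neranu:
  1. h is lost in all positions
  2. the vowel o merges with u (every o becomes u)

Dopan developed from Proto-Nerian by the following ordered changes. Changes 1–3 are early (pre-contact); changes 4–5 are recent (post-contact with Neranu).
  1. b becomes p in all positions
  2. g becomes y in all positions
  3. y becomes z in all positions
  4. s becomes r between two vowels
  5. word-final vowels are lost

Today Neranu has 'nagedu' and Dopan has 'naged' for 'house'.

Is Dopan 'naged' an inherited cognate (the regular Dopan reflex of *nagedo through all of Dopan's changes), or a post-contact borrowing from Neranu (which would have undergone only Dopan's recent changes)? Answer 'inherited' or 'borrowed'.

If inherited, *nagedo would pass through all of Dopan's changes:
Dopan: *nagedo > nayedo > nazedo > nazed  (by unconditioned shift, unconditioned shift, apocope)
If borrowed from Neranu 'nagedu' after the early changes, it would undergo only the recent ones:
  rule 4 (rhotacism): no change (nagedu)
  rule 5 (apocope): nagedu → naged
  ⇒ as a loan: naged
Dopan 'naged' matches the loan outcome 'naged', not the inherited 'nazed' — it skipped the early Dopan changes, so it was borrowed from Neranu.

borrowed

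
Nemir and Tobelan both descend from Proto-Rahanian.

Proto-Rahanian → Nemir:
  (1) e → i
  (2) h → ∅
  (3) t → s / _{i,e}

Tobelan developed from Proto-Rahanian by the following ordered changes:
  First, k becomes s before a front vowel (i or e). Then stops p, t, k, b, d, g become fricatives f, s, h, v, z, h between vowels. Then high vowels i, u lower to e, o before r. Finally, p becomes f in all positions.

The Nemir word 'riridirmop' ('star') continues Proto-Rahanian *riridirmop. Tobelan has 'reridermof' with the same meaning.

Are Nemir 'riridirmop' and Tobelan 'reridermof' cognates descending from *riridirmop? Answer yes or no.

no

Derive the expected Tobelan reflex of *riridirmop:
Tobelan: *riridirmop > ririzirmop > rerizermop > rerizermof  (by intervocalic lenition, pre-rhotic lowering, unconditioned shift)
The regular Tobelan reflex would be 'rerizermof', but the attested form is 'reridermof'. The correspondence is irregular, so they are not cognates (the Tobelan form has a different source).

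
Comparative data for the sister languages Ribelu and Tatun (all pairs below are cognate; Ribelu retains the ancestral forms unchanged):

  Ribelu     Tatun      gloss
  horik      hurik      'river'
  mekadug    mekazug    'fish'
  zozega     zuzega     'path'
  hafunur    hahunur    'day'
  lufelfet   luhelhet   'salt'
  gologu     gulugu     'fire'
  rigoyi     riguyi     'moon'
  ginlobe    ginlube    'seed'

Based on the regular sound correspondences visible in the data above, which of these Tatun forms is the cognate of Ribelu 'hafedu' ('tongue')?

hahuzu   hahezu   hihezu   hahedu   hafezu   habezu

lufelfet ~ luhelhet — Ribelu f corresponds to Tatun h between vowels (before a front vowel).
mekadug ~ mekazug — Ribelu d corresponds to Tatun z between vowels (before a back vowel).
Applying these to Ribelu 'hafedu':
  hafedu → hahedu   (f→h between vowels (before a front vowel))
  hahedu → hahezu   (d→z between vowels (before a back vowel))
So the Tatun cognate is 'hahezu'.

hahezu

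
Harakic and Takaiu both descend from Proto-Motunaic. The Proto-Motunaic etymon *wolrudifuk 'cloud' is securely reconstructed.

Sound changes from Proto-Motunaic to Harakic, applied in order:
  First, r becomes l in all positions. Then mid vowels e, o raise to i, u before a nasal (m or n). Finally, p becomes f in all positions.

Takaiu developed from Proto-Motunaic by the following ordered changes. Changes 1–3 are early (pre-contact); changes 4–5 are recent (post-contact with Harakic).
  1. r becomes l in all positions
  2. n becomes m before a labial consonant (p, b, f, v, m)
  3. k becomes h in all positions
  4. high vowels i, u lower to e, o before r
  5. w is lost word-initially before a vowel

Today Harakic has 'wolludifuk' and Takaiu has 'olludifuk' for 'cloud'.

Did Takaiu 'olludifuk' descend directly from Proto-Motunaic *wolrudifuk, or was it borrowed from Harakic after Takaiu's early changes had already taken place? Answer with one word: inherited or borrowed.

borrowed

If inherited, *wolrudifuk would pass through all of Takaiu's changes:
Takaiu: *wolrudifuk > wolludifuk > wolludifuh > olludifuh  (by unconditioned shift, unconditioned shift, glide loss)
If borrowed from Harakic 'wolludifuk' after the early changes, it would undergo only the recent ones:
  rule 4 (pre-rhotic lowering): no change (wolludifuk)
  rule 5 (glide loss): wolludifuk → olludifuk
  ⇒ as a loan: olludifuk
Takaiu 'olludifuk' matches the loan outcome 'olludifuk', not the inherited 'olludifuh' — it skipped the early Takaiu changes, so it was borrowed from Harakic.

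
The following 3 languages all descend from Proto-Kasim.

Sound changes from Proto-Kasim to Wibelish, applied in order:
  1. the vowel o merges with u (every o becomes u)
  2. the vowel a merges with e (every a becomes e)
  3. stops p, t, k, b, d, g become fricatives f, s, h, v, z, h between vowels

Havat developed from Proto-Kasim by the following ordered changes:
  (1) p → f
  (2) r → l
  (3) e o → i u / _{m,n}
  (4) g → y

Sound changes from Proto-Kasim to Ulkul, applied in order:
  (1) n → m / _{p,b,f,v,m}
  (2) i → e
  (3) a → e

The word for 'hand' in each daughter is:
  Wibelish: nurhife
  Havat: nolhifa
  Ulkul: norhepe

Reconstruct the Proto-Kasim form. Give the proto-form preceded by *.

Position 2: Wibelish has u, Havat has o, Ulkul has o. Havat preserves o here (none of its changes turn any other segment into o), so the proto-segment is *o.
Position 6: Wibelish has f, Havat has f, Ulkul has p. Ulkul preserves p here (none of its changes turn any other segment into p), so the proto-segment is *p.
Position 7: Wibelish has e, Havat has a, Ulkul has e. Havat preserves a here (none of its changes turn any other segment into a), so the proto-segment is *a.
Continuing position by position gives *norhipa; check it forward:
Wibelish: *norhipa > nurhipa > nurhipe > nurhife  (by vowel merger, vowel merger, intervocalic lenition)
Havat: start from *norhipa.
  rule 1 (unconditioned shift): norhipa → norhifa
  rule 2 (unconditioned shift): norhifa → nolhifa
  rule 3: no change — nolhifa
  rule 4: no change — nolhifa
  ⇒ Havat nolhifa
Ulkul: *norhipa
  norhipa (rule 1 does not apply)
  norhipa → norhepa   [vowel merger]
  norhepa → norhepe   [vowel merger]
  giving Ulkul norhepe.
Only *norhipa yields all of Wibelish nurhife, Havat nolhifa, Ulkul norhepe.

*norhipa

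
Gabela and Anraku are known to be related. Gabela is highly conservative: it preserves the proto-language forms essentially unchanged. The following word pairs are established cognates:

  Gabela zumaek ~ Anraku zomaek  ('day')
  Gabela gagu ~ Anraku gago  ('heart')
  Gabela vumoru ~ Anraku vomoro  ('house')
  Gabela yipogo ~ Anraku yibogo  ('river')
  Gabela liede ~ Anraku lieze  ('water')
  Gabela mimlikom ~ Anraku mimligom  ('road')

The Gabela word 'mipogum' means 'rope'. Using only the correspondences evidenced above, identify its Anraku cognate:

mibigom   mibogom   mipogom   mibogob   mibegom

mibogom

yipogo ~ yibogo — Gabela p corresponds to Anraku b between vowels (before a back vowel).
zumaek ~ zomaek, vumoru ~ vomoro — Gabela u corresponds to Anraku o after a consonant, before a nasal.
Applying these to Gabela 'mipogum':
  mipogum → mibogum   (p→b between vowels (before a back vowel))
  mibogum → mibogom   (u→o after a consonant, before a nasal)
So the Anraku cognate is 'mibogom'.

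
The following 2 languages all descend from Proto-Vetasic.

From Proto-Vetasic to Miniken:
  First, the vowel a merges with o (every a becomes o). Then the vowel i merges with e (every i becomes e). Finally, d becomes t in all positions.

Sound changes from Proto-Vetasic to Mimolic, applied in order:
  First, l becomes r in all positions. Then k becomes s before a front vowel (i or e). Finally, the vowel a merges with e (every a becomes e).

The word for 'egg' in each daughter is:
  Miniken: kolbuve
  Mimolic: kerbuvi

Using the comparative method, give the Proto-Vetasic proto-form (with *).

Position 7: Miniken has e, Mimolic has i. Mimolic preserves i here (none of its changes turn any other segment into i), so the proto-segment is *i.
Position 2: Miniken has o, Mimolic has e. Taking the neighbouring segments as reconstructed: Miniken o could go back to *a or *o; Mimolic e can only go back to *a — the one source consistent with every daughter is *a.
Continuing position by position gives *kalbuvi; check it forward:
Miniken: start from *kalbuvi.
  rule 1 (vowel merger): kalbuvi → kolbuvi
  rule 2 (vowel merger): kolbuvi → kolbuve
  rule 3: no change — kolbuve
  ⇒ Miniken kolbuve
Mimolic: *kalbuvi > karbuvi > kerbuvi  (by unconditioned shift, vowel merger)
Only *kalbuvi yields all of Miniken kolbuve, Mimolic kerbuvi.

*kalbuvi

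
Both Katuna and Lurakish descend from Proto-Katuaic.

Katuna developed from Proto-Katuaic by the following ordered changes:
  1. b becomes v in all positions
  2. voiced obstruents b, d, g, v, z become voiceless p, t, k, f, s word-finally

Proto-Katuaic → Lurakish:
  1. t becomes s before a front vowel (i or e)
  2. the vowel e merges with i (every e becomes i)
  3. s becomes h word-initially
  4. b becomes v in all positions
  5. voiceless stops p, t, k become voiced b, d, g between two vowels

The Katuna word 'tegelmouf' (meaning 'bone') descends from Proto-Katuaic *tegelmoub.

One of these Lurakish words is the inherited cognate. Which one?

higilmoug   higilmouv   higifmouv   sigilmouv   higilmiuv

Lurakish: *tegelmoub > segelmoub > sigilmoub > higilmoub > higilmouv  (by palatalisation, vowel merger, debuccalisation, unconditioned shift)

higilmouv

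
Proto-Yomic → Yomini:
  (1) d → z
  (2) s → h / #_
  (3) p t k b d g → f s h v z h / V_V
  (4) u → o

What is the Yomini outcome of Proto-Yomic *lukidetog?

Yomini: start from *lukidetog.
  rule 1 (unconditioned shift): lukidetog → lukizetog
  rule 2: no change — lukizetog
  rule 3 (intervocalic lenition): lukizetog → luhizesog
  rule 4 (vowel merger): luhizesog → lohizesog
  ⇒ Yomini lohizesog

lohizesog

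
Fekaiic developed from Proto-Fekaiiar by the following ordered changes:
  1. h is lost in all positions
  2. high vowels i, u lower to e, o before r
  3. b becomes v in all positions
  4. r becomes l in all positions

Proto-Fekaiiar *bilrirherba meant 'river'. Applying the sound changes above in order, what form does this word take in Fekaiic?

villelelva

Fekaiic: start from *bilrirherba.
  rule 1 (h-loss): bilrirherba → bilrirerba
  rule 2 (pre-rhotic lowering): bilrirerba → bilrererba
  rule 3 (unconditioned shift): bilrererba → vilrererva
  rule 4 (unconditioned shift): vilrererva → villelelva
  ⇒ Fekaiic villelelva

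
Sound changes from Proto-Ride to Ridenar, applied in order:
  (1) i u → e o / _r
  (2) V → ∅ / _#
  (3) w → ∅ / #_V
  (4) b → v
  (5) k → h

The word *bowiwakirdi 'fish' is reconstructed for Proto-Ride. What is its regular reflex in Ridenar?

vowiwaherd

Ridenar: *bowiwakirdi > bowiwakerdi > bowiwakerd > vowiwakerd > vowiwaherd  (by pre-rhotic lowering, apocope, unconditioned shift, unconditioned shift)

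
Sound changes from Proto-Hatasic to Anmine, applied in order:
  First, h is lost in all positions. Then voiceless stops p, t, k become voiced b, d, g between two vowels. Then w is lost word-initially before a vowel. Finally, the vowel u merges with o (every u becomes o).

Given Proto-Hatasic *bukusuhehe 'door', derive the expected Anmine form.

bogosoee

Anmine: *bukusuhehe
  bukusuhehe → bukusuee   [h-loss]
  bukusuee → bugusuee   [intervocalic voicing]
  bugusuee (rule 3 does not apply)
  bugusuee → bogosoee   [vowel merger]
  giving Anmine bogosoee.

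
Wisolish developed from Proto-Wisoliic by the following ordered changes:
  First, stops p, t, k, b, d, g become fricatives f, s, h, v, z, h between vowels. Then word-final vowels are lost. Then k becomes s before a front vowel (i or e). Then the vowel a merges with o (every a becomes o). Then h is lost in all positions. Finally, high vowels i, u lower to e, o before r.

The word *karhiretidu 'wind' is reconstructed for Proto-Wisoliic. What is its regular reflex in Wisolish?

koreresiz

Wisolish: *karhiretidu > karhiresizu > karhiresiz > korhiresiz > koriresiz > koreresiz  (by intervocalic lenition, apocope, vowel merger, h-loss, pre-rhotic lowering)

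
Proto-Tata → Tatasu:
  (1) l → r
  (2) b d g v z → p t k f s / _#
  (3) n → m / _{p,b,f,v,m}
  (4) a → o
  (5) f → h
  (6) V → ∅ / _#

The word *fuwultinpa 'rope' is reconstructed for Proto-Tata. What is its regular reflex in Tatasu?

Tatasu: *fuwultinpa
  fuwultinpa → fuwurtinpa   [unconditioned shift]
  fuwurtinpa (rule 2 does not apply)
  fuwurtinpa → fuwurtimpa   [nasal place assimilation]
  fuwurtimpa → fuwurtimpo   [vowel merger]
  fuwurtimpo → huwurtimpo   [unconditioned shift]
  huwurtimpo → huwurtimp   [apocope]
  giving Tatasu huwurtimp.

huwurtimp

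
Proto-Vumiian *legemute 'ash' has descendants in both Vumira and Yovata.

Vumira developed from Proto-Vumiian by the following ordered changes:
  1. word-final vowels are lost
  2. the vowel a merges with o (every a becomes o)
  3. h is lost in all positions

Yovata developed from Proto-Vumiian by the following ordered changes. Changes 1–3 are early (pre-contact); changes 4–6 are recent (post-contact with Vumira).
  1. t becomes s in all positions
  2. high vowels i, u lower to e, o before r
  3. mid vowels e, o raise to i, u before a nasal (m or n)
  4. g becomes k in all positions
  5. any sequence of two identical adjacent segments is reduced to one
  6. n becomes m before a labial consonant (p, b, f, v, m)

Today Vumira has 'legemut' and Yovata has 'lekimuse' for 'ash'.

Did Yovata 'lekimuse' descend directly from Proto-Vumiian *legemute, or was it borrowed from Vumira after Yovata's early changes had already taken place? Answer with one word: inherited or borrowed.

inherited

If inherited, *legemute would pass through all of Yovata's changes:
Yovata: *legemute > legemuse > legimuse > lekimuse  (by unconditioned shift, pre-nasal raising, unconditioned shift)
If borrowed from Vumira 'legemut' after the early changes, it would undergo only the recent ones:
  rule 4 (unconditioned shift): legemut → lekemut
  rule 5 (degemination): no change (lekemut)
  rule 6 (nasal place assimilation): no change (lekemut)
  ⇒ as a loan: lekemut
Yovata 'lekimuse' matches the inherited outcome exactly, so it is an inherited cognate, not a loan.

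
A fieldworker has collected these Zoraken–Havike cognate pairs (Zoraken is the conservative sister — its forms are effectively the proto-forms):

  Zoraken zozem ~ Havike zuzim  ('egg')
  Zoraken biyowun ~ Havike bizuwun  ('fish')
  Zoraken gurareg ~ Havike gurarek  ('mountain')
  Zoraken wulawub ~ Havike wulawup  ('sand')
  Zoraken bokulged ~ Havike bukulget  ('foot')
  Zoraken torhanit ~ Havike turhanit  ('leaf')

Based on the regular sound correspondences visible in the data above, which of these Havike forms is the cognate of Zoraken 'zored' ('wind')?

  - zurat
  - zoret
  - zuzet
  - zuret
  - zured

torhanit ~ turhanit — Zoraken o corresponds to Havike u after a consonant, before r.
bokulged ~ bukulget — Zoraken d corresponds to Havike t word-finally.
Applying these to Zoraken 'zored':
  zored → zured   (o→u after a consonant, before r)
  zured → zuret   (d→t word-finally)
So the Havike cognate is 'zuret'.

zuret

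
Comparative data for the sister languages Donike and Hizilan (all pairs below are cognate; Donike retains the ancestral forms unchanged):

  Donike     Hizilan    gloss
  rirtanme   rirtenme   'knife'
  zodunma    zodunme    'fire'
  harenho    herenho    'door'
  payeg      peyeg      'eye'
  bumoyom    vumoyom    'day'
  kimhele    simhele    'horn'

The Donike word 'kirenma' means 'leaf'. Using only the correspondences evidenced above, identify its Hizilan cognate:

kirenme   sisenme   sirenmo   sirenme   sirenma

sirenme

kimhele ~ simhele — Donike k corresponds to Hizilan s word-initially before a front vowel.
zodunma ~ zodunme — Donike a corresponds to Hizilan e word-finally.
Applying these to Donike 'kirenma':
  kirenma → sirenma   (k→s word-initially before a front vowel)
  sirenma → sirenme   (a→e word-finally)
So the Hizilan cognate is 'sirenme'.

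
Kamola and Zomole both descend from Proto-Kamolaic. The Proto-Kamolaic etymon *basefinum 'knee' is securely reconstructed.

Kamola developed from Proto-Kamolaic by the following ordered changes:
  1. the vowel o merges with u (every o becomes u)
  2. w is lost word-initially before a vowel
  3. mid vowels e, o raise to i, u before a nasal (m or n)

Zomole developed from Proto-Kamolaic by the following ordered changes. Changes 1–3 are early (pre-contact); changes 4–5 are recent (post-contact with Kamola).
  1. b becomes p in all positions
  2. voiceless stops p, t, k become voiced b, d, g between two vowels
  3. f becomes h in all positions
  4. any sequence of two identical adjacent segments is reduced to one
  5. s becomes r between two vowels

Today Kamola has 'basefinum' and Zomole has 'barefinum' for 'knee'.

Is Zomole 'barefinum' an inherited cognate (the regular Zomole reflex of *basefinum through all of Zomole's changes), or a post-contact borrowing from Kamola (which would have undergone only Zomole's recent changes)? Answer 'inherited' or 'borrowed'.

borrowed

If inherited, *basefinum would pass through all of Zomole's changes:
Zomole: *basefinum > pasefinum > pasehinum > parehinum  (by unconditioned shift, unconditioned shift, rhotacism)
If borrowed from Kamola 'basefinum' after the early changes, it would undergo only the recent ones:
  rule 4 (degemination): no change (basefinum)
  rule 5 (rhotacism): basefinum → barefinum
  ⇒ as a loan: barefinum
Zomole 'barefinum' matches the loan outcome 'barefinum', not the inherited 'parehinum' — it skipped the early Zomole changes, so it was borrowed from Kamola.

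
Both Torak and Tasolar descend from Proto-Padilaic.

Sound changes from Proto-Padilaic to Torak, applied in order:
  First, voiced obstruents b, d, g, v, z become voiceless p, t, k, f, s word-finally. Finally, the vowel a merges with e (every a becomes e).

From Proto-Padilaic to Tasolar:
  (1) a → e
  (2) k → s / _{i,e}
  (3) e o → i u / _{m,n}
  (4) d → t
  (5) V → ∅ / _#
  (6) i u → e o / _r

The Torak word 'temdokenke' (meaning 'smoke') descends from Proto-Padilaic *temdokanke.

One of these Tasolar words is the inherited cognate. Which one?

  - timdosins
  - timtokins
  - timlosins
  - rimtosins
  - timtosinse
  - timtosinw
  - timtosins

Tasolar: *temdokanke
  temdokanke → temdokenke   [vowel merger]
  temdokenke → temdosense   [palatalisation]
  temdosense → timdosinse   [pre-nasal raising]
  timdosinse → timtosinse   [unconditioned shift]
  timtosinse → timtosins   [apocope]
  timtosins (rule 6 does not apply)
  giving Tasolar timtosins.
The other candidates each miss or misapply at least one Tasolar change.

timtosins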